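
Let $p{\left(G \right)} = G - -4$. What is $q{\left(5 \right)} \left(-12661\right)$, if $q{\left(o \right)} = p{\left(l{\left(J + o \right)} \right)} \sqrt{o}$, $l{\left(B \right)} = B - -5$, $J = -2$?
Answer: $- 151932 \sqrt{5} \approx -3.3973 \cdot 10^{5}$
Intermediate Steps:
$l{\left(B \right)} = 5 + B$ ($l{\left(B \right)} = B + 5 = 5 + B$)
$p{\left(G \right)} = 4 + G$ ($p{\left(G \right)} = G + 4 = 4 + G$)
$q{\left(o \right)} = \sqrt{o} \left(7 + o\right)$ ($q{\left(o \right)} = \left(4 + \left(5 + \left(-2 + o\right)\right)\right) \sqrt{o} = \left(4 + \left(3 + o\right)\right) \sqrt{o} = \left(7 + o\right) \sqrt{o} = \sqrt{o} \left(7 + o\right)$)
$q{\left(5 \right)} \left(-12661\right) = \sqrt{5} \left(7 + 5\right) \left(-12661\right) = \sqrt{5} \cdot 12 \left(-12661\right) = 12 \sqrt{5} \left(-12661\right) = - 151932 \sqrt{5}$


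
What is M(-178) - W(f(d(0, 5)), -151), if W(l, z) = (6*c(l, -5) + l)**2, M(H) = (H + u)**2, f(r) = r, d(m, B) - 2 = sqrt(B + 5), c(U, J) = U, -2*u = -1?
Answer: 123281/4 - 196*sqrt(10) ≈ 30200.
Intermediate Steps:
u = 1/2 (u = -1/2*(-1) = 1/2 ≈ 0.50000)
d(m, B) = 2 + sqrt(5 + B) (d(m, B) = 2 + sqrt(B + 5) = 2 + sqrt(5 + B))
M(H) = (1/2 + H)**2 (M(H) = (H + 1/2)**2 = (1/2 + H)**2)
W(l, z) = 49*l**2 (W(l, z) = (6*l + l)**2 = (7*l)**2 = 49*l**2)
M(-178) - W(f(d(0, 5)), -151) = (1 + 2*(-178))**2/4 - 49*(2 + sqrt(5 + 5))**2 = (1 - 356)**2/4 - 49*(2 + sqrt(10))**2 = (1/4)*(-355)**2 - 49*(2 + sqrt(10))**2 = (1/4)*126025 - 49*(2 + sqrt(10))**2 = 126025/4 - 49*(2 + sqrt(10))**2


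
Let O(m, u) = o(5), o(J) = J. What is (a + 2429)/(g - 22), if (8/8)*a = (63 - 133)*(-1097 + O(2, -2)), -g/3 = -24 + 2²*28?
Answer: -78869/286 ≈ -275.77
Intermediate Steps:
O(m, u) = 5
g = -264 (g = -3*(-24 + 2²*28) = -3*(-24 + 4*28) = -3*(-24 + 112) = -3*88 = -264)
a = 76440 (a = (63 - 133)*(-1097 + 5) = -70*(-1092) = 76440)
(a + 2429)/(g - 22) = (76440 + 2429)/(-264 - 22) = 78869/(-286) = 78869*(-1/286) = -78869/286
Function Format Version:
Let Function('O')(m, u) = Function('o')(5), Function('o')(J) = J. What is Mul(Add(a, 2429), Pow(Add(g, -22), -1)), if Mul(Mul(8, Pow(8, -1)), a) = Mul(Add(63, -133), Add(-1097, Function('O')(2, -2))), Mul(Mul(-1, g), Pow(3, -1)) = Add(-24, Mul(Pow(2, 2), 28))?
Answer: Rational(-78869, 286) ≈ -275.77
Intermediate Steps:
Function('O')(m, u) = 5
g = -264 (g = Mul(-3, Add(-24, Mul(Pow(2, 2), 28))) = Mul(-3, Add(-24, Mul(4, 28))) = Mul(-3, Add(-24, 112)) = Mul(-3, 88) = -264)
a = 76440 (a = Mul(Add(63, -133), Add(-1097, 5)) = Mul(-70, -1092) = 76440)
Mul(Add(a, 2429), Pow(Add(g, -22), -1)) = Mul(Add(76440, 2429), Pow(Add(-264, -22), -1)) = Mul(78869, Pow(-286, -1)) = Mul(78869, Rational(-1, 286)) = Rational(-78869, 286)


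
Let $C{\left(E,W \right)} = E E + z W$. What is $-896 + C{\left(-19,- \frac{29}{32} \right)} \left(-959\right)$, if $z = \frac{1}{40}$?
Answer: $- \frac{444253789}{1280} \approx -3.4707 \cdot 10^{5}$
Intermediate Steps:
$z = \frac{1}{40} \approx 0.025$
$C{\left(E,W \right)} = E^{2} + \frac{W}{40}$ ($C{\left(E,W \right)} = E E + \frac{W}{40} = E^{2} + \frac{W}{40}$)
$-896 + C{\left(-19,- \frac{29}{32} \right)} \left(-959\right) = -896 + \left(\left(-19\right)^{2} + \frac{\left(-29\right) \frac{1}{32}}{40}\right) \left(-959\right) = -896 + \left(361 + \frac{\left(-29\right) \frac{1}{32}}{40}\right) \left(-959\right) = -896 + \left(361 + \frac{1}{40} \left(- \frac{29}{32}\right)\right) \left(-959\right) = -896 + \left(361 - \frac{29}{1280}\right) \left(-959\right) = -896 + \frac{462051}{1280} \left(-959\right) = -896 - \frac{443106909}{1280} = - \frac{444253789}{1280}$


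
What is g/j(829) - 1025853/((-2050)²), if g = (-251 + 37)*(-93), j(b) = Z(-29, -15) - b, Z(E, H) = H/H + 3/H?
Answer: -10303386153/424452500 ≈ -24.275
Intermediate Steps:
Z(E, H) = 1 + 3/H
j(b) = ⅘ - b (j(b) = (3 - 15)/(-15) - b = -1/15*(-12) - b = ⅘ - b)
g = 19902 (g = -214*(-93) = 19902)
g/j(829) - 1025853/((-2050)²) = 19902/(⅘ - 1*829) - 1025853/((-2050)²) = 19902/(⅘ - 829) - 1025853/4202500 = 19902/(-4141/5) - 1025853*1/4202500 = 19902*(-5/4141) - 1025853/4202500 = -99510/4141 - 1025853/4202500 = -10303386153/424452500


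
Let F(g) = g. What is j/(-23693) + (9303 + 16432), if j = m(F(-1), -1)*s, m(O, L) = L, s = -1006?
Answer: 609738349/23693 ≈ 25735.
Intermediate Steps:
j = 1006 (j = -1*(-1006) = 1006)
j/(-23693) + (9303 + 16432) = 1006/(-23693) + (9303 + 16432) = 1006*(-1/23693) + 25735 = -1006/23693 + 25735 = 609738349/23693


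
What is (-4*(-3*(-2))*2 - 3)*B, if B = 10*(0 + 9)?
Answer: -4590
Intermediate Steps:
B = 90 (B = 10*9 = 90)
(-4*(-3*(-2))*2 - 3)*B = (-4*(-3*(-2))*2 - 3)*90 = (-24*2 - 3)*90 = (-4*12 - 3)*90 = (-48 - 3)*90 = -51*90 = -4590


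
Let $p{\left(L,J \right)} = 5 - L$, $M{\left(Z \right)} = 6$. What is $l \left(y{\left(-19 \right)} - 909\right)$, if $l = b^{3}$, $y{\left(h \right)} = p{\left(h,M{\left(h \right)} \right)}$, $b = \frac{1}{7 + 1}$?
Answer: $- \frac{885}{512} \approx -1.7285$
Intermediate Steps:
$b = \frac{1}{8} \approx 0.125$
$y{\left(h \right)} = 5 - h$
$l = \frac{1}{512}$ ($l = \left(\frac{1}{8}\right)^{3} = \frac{1}{512} \approx 0.0019531$)
$l \left(y{\left(-19 \right)} - 909\right) = \frac{\left(5 - -19\right) - 909}{512} = \frac{\left(5 + 19\right) - 909}{512} = \frac{24 - 909}{512} = \frac{1}{512} \left(-885\right) = - \frac{885}{512}$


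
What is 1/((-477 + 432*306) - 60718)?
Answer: 1/70997 ≈ 1.4085e-5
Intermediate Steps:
1/((-477 + 432*306) - 60718) = 1/((-477 + 132192) - 60718) = 1/(131715 - 60718) = 1/70997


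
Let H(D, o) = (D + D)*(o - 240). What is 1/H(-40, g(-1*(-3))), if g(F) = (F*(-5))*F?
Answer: 1/22800 ≈ 4.3860e-5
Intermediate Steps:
g(F) = -5*F**2 (g(F) = (-5*F)*F = -5*F**2)
H(D, o) = 2*D*(-240 + o) (H(D, o) = (2*D)*(-240 + o) = 2*D*(-240 + o))
1/H(-40, g(-1*(-3))) = 1/(2*(-40)*(-240 - 5*(-1*(-3))**2)) = 1/(2*(-40)*(-240 - 5*3**2)) = 1/(2*(-40)*(-240 - 5*9)) = 1/(2*(-40)*(-240 - 45)) = 1/(2*(-40)*(-285)) = 1/22800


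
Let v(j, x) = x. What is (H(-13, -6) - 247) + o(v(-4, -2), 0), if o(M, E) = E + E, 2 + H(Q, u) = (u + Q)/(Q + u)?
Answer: -248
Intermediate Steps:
H(Q, u) = -1 (H(Q, u) = -2 + (u + Q)/(Q + u) = -2 + (Q + u)/(Q + u) = -2 + 1 = -1)
o(M, E) = 2*E
(H(-13, -6) - 247) + o(v(-4, -2), 0) = (-1 - 247) + 2*0 = -248 + 0 = -248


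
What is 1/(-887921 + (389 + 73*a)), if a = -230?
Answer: -1/904322 ≈ -1.1058e-6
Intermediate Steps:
1/(-887921 + (389 + 73*a)) = 1/(-887921 + (389 + 73*(-230))) = 1/(-887921 + (389 - 16790)) = 1/(-887921 - 16401) = 1/(-904322) = -1/904322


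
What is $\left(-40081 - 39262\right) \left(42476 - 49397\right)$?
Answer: $549132903$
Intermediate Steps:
$\left(-40081 - 39262\right) \left(42476 - 49397\right) = \left(-79343\right) \left(-6921\right) = 549132903$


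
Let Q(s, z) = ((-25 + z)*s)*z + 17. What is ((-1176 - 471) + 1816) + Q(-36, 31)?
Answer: -6510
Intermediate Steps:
Q(s, z) = 17 + s*z*(-25 + z) (Q(s, z) = (s*(-25 + z))*z + 17 = s*z*(-25 + z) + 17 = 17 + s*z*(-25 + z))
((-1176 - 471) + 1816) + Q(-36, 31) = ((-1176 - 471) + 1816) + (17 - 36*31² - 25*(-36)*31) = (-1647 + 1816) + (17 - 36*961 + 27900) = 169 + (17 - 34596 + 27900) = 169 - 6679 = -6510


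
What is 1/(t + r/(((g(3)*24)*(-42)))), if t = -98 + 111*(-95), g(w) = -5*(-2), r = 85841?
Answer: -1440/15338183 ≈ -9.3883e-5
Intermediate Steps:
g(w) = 10
t = -10643 (t = -98 - 10545 = -10643)
1/(t + r/(((g(3)*24)*(-42)))) = 1/(-10643 + 85841/(((10*24)*(-42)))) = 1/(-10643 + 85841/((240*(-42)))) = 1/(-10643 + 85841/(-10080)) = 1/(-10643 + 85841*(-1/10080)) = 1/(-10643 - 12263/1440) = 1/(-15338183/1440) = -1440/15338183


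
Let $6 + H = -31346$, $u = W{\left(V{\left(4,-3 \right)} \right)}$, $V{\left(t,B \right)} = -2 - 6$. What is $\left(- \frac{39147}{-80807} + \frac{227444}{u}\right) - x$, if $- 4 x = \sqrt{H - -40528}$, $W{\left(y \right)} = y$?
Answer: $- \frac{4594688533}{161614} + \frac{\sqrt{2294}}{2} \approx -28406.0$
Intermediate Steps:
$V{\left(t,B \right)} = -8$ ($V{\left(t,B \right)} = -2 - 6 = -8$)
$u = -8$
$H = -31352$ ($H = -6 - 31346 = -31352$)
$x = - \frac{\sqrt{2294}}{2}$ ($x = - \frac{\sqrt{-31352 - -40528}}{4} = - \frac{\sqrt{-31352 + \left(-71878 + 112406\right)}}{4} = - \frac{\sqrt{-31352 + 40528}}{4} = - \frac{\sqrt{9176}}{4} = - \frac{2 \sqrt{2294}}{4} = - \frac{\sqrt{2294}}{2} \approx -23.948$)
$\left(- \frac{39147}{-80807} + \frac{227444}{u}\right) - x = \left(- \frac{39147}{-80807} + \frac{227444}{-8}\right) - - \frac{\sqrt{2294}}{2} = \left(\left(-39147\right) \left(- \frac{1}{80807}\right) + 227444 \left(- \frac{1}{8}\right)\right) + \frac{\sqrt{2294}}{2} = \left(\frac{39147}{80807} - \frac{56861}{2}\right) + \frac{\sqrt{2294}}{2} = - \frac{4594688533}{161614} + \frac{\sqrt{2294}}{2}$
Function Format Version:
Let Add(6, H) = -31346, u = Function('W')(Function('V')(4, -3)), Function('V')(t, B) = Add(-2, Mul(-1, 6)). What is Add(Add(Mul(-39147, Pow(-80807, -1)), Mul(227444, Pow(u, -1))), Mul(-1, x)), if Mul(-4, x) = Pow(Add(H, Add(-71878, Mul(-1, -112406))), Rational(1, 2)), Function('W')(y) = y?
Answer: Add(Rational(-4594688533, 161614), Mul(Rational(1, 2), Pow(2294, Rational(1, 2)))) ≈ -28406.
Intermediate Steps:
Function('V')(t, B) = -8 (Function('V')(t, B) = Add(-2, -6) = -8)
u = -8
H = -31352 (H = Add(-6, -31346) = -31352)
x = Mul(Rational(-1, 2), Pow(2294, Rational(1, 2))) (x = Mul(Rational(-1, 4), Pow(Add(-31352, Add(-71878, Mul(-1, -112406))), Rational(1, 2))) = Mul(Rational(-1, 4), Pow(Add(-31352, Add(-71878, 112406)), Rational(1, 2))) = Mul(Rational(-1, 4), Pow(Add(-31352, 40528), Rational(1, 2))) = Mul(Rational(-1, 4), Pow(9176, Rational(1, 2))) = Mul(Rational(-1, 4), Mul(2, Pow(2294, Rational(1, 2)))) = Mul(Rational(-1, 2), Pow(2294, Rational(1, 2))) ≈ -23.948)
Add(Add(Mul(-39147, Pow(-80807, -1)), Mul(227444, Pow(u, -1))), Mul(-1, x)) = Add(Add(Mul(-39147, Pow(-80807, -1)), Mul(227444, Pow(-8, -1))), Mul(-1, Mul(Rational(-1, 2), Pow(2294, Rational(1, 2))))) = Add(Add(Mul(-39147, Rational(-1, 80807)), Mul(227444, Rational(-1, 8))), Mul(Rational(1, 2), Pow(2294, Rational(1, 2)))) = Add(Add(Rational(39147, 80807), Rational(-56861, 2)), Mul(Rational(1, 2), Pow(2294, Rational(1, 2)))) = Add(Rational(-4594688533, 161614), Mul(Rational(1, 2), Pow(2294, Rational(1, 2))))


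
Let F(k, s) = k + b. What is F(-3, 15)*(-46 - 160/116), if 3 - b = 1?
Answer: 1374/29 ≈ 47.379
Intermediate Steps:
b = 2 (b = 3 - 1*1 = 3 - 1 = 2)
F(k, s) = 2 + k (F(k, s) = k + 2 = 2 + k)
F(-3, 15)*(-46 - 160/116) = (2 - 3)*(-46 - 160/116) = -(-46 - 160/116) = -(-46 - 1*40/29) = -(-46 - 40/29) = -1*(-1374/29) = 1374/29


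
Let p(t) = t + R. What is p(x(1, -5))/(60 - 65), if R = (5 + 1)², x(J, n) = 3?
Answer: -39/5 ≈ -7.8000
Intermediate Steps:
R = 36 (R = 6² = 36)
p(t) = 36 + t (p(t) = t + 36 = 36 + t)
p(x(1, -5))/(60 - 65) = (36 + 3)/(60 - 65) = 39/(-5) = 39*(-⅕) = -39/5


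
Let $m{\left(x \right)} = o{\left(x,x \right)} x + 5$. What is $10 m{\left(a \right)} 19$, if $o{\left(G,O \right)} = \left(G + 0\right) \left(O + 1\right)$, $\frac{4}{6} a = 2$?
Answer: $7790$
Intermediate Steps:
$a = 3$ ($a = \frac{3}{2} \cdot 2 = 3$)
$o{\left(G,O \right)} = G \left(1 + O\right)$
$m{\left(x \right)} = 5 + x^{2} \left(1 + x\right)$ ($m{\left(x \right)} = x \left(1 + x\right) x + 5 = x^{2} \left(1 + x\right) + 5 = 5 + x^{2} \left(1 + x\right)$)
$10 m{\left(a \right)} 19 = 10 \left(5 + 3^{2} \left(1 + 3\right)\right) 19 = 10 \left(5 + 9 \cdot 4\right) 19 = 10 \left(5 + 36\right) 19 = 10 \cdot 41 \cdot 19 = 410 \cdot 19 = 7790$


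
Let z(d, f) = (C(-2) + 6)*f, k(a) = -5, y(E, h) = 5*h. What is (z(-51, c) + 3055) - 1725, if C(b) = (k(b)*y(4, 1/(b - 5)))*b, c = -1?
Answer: 9318/7 ≈ 1331.1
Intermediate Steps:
C(b) = -25*b/(-5 + b) (C(b) = (-25/(b - 5))*b = (-25/(-5 + b))*b = -25*b/(-5 + b))
z(d, f) = -8*f/7 (z(d, f) = (-25*(-2)/(-5 - 2) + 6)*f = (-25*(-2)/(-7) + 6)*f = (-25*(-2)*(-1/7) + 6)*f = (-50/7 + 6)*f = -8*f/7)
(z(-51, c) + 3055) - 1725 = (-8/7*(-1) + 3055) - 1725 = (8/7 + 3055) - 1725 = 21393/7 - 1725 = 9318/7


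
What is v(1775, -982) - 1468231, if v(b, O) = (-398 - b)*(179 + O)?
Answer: 276688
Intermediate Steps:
v(1775, -982) - 1468231 = (-71242 - 398*(-982) - 179*1775 - 1*(-982)*1775) - 1468231 = (-71242 + 390836 - 317725 + 1743050) - 1468231 = 1744919 - 1468231 = 276688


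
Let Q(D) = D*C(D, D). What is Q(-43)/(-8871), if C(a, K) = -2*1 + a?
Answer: -645/2957 ≈ -0.21813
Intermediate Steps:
C(a, K) = -2 + a
Q(D) = D*(-2 + D)
Q(-43)/(-8871) = -43*(-2 - 43)/(-8871) = -43*(-45)*(-1/8871) = 1935*(-1/8871) = -645/2957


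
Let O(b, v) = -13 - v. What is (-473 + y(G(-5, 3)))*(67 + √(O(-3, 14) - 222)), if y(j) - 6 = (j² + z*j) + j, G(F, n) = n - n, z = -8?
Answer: -31289 - 467*I*√249 ≈ -31289.0 - 7369.1*I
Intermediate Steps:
G(F, n) = 0
y(j) = 6 + j² - 7*j (y(j) = 6 + ((j² - 8*j) + j) = 6 + (j² - 7*j) = 6 + j² - 7*j)
(-473 + y(G(-5, 3)))*(67 + √(O(-3, 14) - 222)) = (-473 + (6 + 0² - 7*0))*(67 + √((-13 - 1*14) - 222)) = (-473 + (6 + 0 + 0))*(67 + √((-13 - 14) - 222)) = (-473 + 6)*(67 + √(-27 - 222)) = -467*(67 + √(-249)) = -467*(67 + I*√249) = -31289 - 467*I*√249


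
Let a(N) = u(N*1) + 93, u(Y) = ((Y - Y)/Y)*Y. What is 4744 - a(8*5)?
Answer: 4651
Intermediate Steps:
u(Y) = 0 (u(Y) = (0/Y)*Y = 0*Y = 0)
a(N) = 93 (a(N) = 0 + 93 = 93)
4744 - a(8*5) = 4744 - 1*93 = 4744 - 93 = 4651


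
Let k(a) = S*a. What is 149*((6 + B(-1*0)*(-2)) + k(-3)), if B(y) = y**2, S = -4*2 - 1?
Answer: 4917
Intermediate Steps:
S = -9 (S = -8 - 1 = -9)
k(a) = -9*a
149*((6 + B(-1*0)*(-2)) + k(-3)) = 149*((6 + (-1*0)**2*(-2)) - 9*(-3)) = 149*((6 + 0**2*(-2)) + 27) = 149*((6 + 0*(-2)) + 27) = 149*((6 + 0) + 27) = 149*(6 + 27) = 149*33 = 4917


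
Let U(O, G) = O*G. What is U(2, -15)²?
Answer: 900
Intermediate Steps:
U(O, G) = G*O
U(2, -15)² = (-15*2)² = (-30)² = 900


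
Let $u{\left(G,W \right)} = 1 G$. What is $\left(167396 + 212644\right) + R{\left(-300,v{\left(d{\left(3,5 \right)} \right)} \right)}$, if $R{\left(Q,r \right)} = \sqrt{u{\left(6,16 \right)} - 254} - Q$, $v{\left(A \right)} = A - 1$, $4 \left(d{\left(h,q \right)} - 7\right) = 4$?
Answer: $380340 + 2 i \sqrt{62} \approx 3.8034 \cdot 10^{5} + 15.748 i$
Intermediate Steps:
$d{\left(h,q \right)} = 8$ ($d{\left(h,q \right)} = 7 + \frac{1}{4} \cdot 4 = 7 + 1 = 8$)
$u{\left(G,W \right)} = G$
$v{\left(A \right)} = -1 + A$ ($v{\left(A \right)} = A - 1 = -1 + A$)
$R{\left(Q,r \right)} = - Q + 2 i \sqrt{62}$ ($R{\left(Q,r \right)} = \sqrt{6 - 254} - Q = \sqrt{-248} - Q = 2 i \sqrt{62} - Q = - Q + 2 i \sqrt{62}$)
$\left(167396 + 212644\right) + R{\left(-300,v{\left(d{\left(3,5 \right)} \right)} \right)} = \left(167396 + 212644\right) + \left(\left(-1\right) \left(-300\right) + 2 i \sqrt{62}\right) = 380040 + \left(300 + 2 i \sqrt{62}\right) = 380340 + 2 i \sqrt{62}$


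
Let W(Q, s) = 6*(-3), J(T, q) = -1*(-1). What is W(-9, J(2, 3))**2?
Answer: 324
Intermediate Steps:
J(T, q) = 1
W(Q, s) = -18
W(-9, J(2, 3))**2 = (-18)**2 = 324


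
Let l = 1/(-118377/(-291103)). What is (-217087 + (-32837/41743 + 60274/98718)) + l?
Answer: -17649212607835412612/81301037009283 ≈ -2.1708e+5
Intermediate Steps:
l = 291103/118377 (l = 1/(-118377*(-1/291103)) = 1/(118377/291103) = 291103/118377 ≈ 2.4591)
(-217087 + (-32837/41743 + 60274/98718)) + l = (-217087 + (-32837/41743 + 60274/98718)) + 291103/118377 = (-217087 + (-32837*1/41743 + 60274*(1/98718))) + 291103/118377 = (-217087 + (-32837/41743 + 30137/49359)) + 291103/118377 = (-217087 - 362792692/2060392737) + 291103/118377 = -447284840889811/2060392737 + 291103/118377 = -17649212607835412612/81301037009283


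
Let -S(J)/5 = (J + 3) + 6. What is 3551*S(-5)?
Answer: -71020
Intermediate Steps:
S(J) = -45 - 5*J (S(J) = -5*((J + 3) + 6) = -5*((3 + J) + 6) = -5*(9 + J) = -45 - 5*J)
3551*S(-5) = 3551*(-45 - 5*(-5)) = 3551*(-45 + 25) = 3551*(-20) = -71020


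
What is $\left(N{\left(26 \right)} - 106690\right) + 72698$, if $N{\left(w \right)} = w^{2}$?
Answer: $-33316$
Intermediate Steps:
$\left(N{\left(26 \right)} - 106690\right) + 72698 = \left(26^{2} - 106690\right) + 72698 = \left(676 - 106690\right) + 72698 = -106014 + 72698 = -33316$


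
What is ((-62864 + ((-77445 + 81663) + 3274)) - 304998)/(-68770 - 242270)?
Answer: 36037/31104 ≈ 1.1586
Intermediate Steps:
((-62864 + ((-77445 + 81663) + 3274)) - 304998)/(-68770 - 242270) = ((-62864 + (4218 + 3274)) - 304998)/(-311040) = ((-62864 + 7492) - 304998)*(-1/311040) = (-55372 - 304998)*(-1/311040) = -360370*(-1/311040) = 36037/31104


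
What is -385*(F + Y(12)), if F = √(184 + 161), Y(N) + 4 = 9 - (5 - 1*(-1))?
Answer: 385 - 385*√345 ≈ -6766.1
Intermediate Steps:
Y(N) = -1 (Y(N) = -4 + (9 - (5 - 1*(-1))) = -4 + (9 - (5 + 1)) = -4 + (9 - 1*6) = -4 + (9 - 6) = -4 + 3 = -1)
F = √345 ≈ 18.574
-385*(F + Y(12)) = -385*(√345 - 1) = -385*(-1 + √345) = 385 - 385*√345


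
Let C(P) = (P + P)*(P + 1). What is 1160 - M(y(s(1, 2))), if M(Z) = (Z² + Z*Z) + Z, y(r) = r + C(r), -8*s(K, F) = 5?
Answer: 593255/512 ≈ 1158.7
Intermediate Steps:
C(P) = 2*P*(1 + P) (C(P) = (2*P)*(1 + P) = 2*P*(1 + P))
s(K, F) = -5/8 (s(K, F) = -⅛*5 = -5/8)
y(r) = r + 2*r*(1 + r)
M(Z) = Z + 2*Z² (M(Z) = (Z² + Z²) + Z = 2*Z² + Z = Z + 2*Z²)
1160 - M(y(s(1, 2))) = 1160 - (-5*(3 + 2*(-5/8))/8)*(1 + 2*(-5*(3 + 2*(-5/8))/8)) = 1160 - (-5*(3 - 5/4)/8)*(1 + 2*(-5*(3 - 5/4)/8)) = 1160 - (-5/8*7/4)*(1 + 2*(-5/8*7/4)) = 1160 - (-35)*(1 + 2*(-35/32))/32 = 1160 - (-35)*(1 - 35/16)/32 = 1160 - (-35)*(-19)/(32*16) = 1160 - 1*665/512 = 1160 - 665/512 = 593255/512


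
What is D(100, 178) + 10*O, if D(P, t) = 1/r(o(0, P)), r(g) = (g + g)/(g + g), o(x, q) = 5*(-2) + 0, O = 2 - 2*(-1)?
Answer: 41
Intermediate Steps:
O = 4 (O = 2 + 2 = 4)
o(x, q) = -10 (o(x, q) = -10 + 0 = -10)
r(g) = 1 (r(g) = (2*g)/((2*g)) = (2*g)*(1/(2*g)) = 1)
D(P, t) = 1 (D(P, t) = 1/1 = 1)
D(100, 178) + 10*O = 1 + 10*4 = 1 + 40 = 41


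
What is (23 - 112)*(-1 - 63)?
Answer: 5696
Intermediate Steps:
(23 - 112)*(-1 - 63) = -89*(-64) = 5696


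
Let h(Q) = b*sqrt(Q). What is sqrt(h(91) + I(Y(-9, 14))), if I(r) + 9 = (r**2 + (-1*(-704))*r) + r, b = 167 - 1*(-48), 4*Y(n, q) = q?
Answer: sqrt(9883 + 860*sqrt(91))/2 ≈ 67.244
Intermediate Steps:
Y(n, q) = q/4
b = 215 (b = 167 + 48 = 215)
h(Q) = 215*sqrt(Q)
I(r) = -9 + r**2 + 705*r (I(r) = -9 + ((r**2 + (-1*(-704))*r) + r) = -9 + ((r**2 + 704*r) + r) = -9 + (r**2 + 705*r) = -9 + r**2 + 705*r)
sqrt(h(91) + I(Y(-9, 14))) = sqrt(215*sqrt(91) + (-9 + ((1/4)*14)**2 + 705*((1/4)*14))) = sqrt(215*sqrt(91) + (-9 + (7/2)**2 + 705*(7/2))) = sqrt(215*sqrt(91) + (-9 + 49/4 + 4935/2)) = sqrt(215*sqrt(91) + 9883/4) = sqrt(9883/4 + 215*sqrt(91))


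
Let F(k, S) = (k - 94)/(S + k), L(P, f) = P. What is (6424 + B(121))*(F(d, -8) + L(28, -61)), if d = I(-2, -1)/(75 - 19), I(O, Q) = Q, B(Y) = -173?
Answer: 111499087/449 ≈ 2.4833e+5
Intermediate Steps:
d = -1/56 (d = -1/(75 - 19) = -1/56 ≈ -0.017857)
F(k, S) = (-94 + k)/(S + k)
(6424 + B(121))*(F(d, -8) + L(28, -61)) = (6424 - 173)*((-94 - 1/56)/(-8 - 1/56) + 28) = 6251*(-5265/56/(-449/56) + 28) = 6251*(-56/449*(-5265/56) + 28) = 6251*(5265/449 + 28) = 6251*(17837/449) = 111499087/449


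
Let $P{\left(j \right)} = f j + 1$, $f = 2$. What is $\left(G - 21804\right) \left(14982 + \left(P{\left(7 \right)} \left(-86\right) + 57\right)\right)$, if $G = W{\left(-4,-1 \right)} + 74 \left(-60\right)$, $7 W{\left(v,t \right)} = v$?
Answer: $- \frac{2525856288}{7} \approx -3.6084 \cdot 10^{8}$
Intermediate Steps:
$P{\left(j \right)} = 1 + 2 j$ ($P{\left(j \right)} = 2 j + 1 = 1 + 2 j$)
$W{\left(v,t \right)} = \frac{v}{7}$
$G = - \frac{31084}{7}$ ($G = \frac{1}{7} \left(-4\right) + 74 \left(-60\right) = - \frac{4}{7} - 4440 = - \frac{31084}{7} \approx -4440.6$)
$\left(G - 21804\right) \left(14982 + \left(P{\left(7 \right)} \left(-86\right) + 57\right)\right) = \left(- \frac{31084}{7} - 21804\right) \left(14982 + \left(\left(1 + 2 \cdot 7\right) \left(-86\right) + 57\right)\right) = - \frac{183712 \left(14982 + \left(\left(1 + 14\right) \left(-86\right) + 57\right)\right)}{7} = - \frac{183712 \left(14982 + \left(15 \left(-86\right) + 57\right)\right)}{7} = - \frac{183712 \left(14982 + \left(-1290 + 57\right)\right)}{7} = - \frac{183712 \left(14982 - 1233\right)}{7} = \left(- \frac{183712}{7}\right) 13749 = - \frac{2525856288}{7}$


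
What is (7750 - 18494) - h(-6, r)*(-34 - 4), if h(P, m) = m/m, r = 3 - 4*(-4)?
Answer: -10706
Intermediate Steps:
r = 19 (r = 3 + 16 = 19)
h(P, m) = 1
(7750 - 18494) - h(-6, r)*(-34 - 4) = (7750 - 18494) - (-34 - 4) = -10744 - (-38) = -10744 - 1*(-38) = -10744 + 38 = -10706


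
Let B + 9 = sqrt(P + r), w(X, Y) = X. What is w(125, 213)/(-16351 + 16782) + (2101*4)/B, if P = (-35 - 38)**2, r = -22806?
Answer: (-3620999*I + 125*sqrt(17477))/(431*(sqrt(17477) + 9*I)) ≈ -4.0178 - 63.277*I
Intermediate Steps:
P = 5329 (P = (-73)**2 = 5329)
B = -9 + I*sqrt(17477) (B = -9 + sqrt(5329 - 22806) = -9 + sqrt(-17477) = -9 + I*sqrt(17477) ≈ -9.0 + 132.2*I)
w(125, 213)/(-16351 + 16782) + (2101*4)/B = 125/(-16351 + 16782) + (2101*4)/(-9 + I*sqrt(17477)) = 125/431 + 8404/(-9 + I*sqrt(17477))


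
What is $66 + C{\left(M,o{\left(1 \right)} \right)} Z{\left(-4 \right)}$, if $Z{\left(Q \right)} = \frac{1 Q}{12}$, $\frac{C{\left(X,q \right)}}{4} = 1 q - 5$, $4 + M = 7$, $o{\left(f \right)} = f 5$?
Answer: $66$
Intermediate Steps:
$o{\left(f \right)} = 5 f$
$M = 3$ ($M = -4 + 7 = 3$)
$C{\left(X,q \right)} = -20 + 4 q$ ($C{\left(X,q \right)} = 4 \left(1 q - 5\right) = 4 \left(q - 5\right) = 4 \left(-5 + q\right) = -20 + 4 q$)
$Z{\left(Q \right)} = \frac{Q}{12}$ ($Z{\left(Q \right)} = Q \frac{1}{12} = \frac{Q}{12}$)
$66 + C{\left(M,o{\left(1 \right)} \right)} Z{\left(-4 \right)} = 66 + \left(-20 + 4 \cdot 5 \cdot 1\right) \frac{1}{12} \left(-4\right) = 66 + \left(-20 + 4 \cdot 5\right) \left(- \frac{1}{3}\right) = 66 + \left(-20 + 20\right) \left(- \frac{1}{3}\right) = 66 + 0 \left(- \frac{1}{3}\right) = 66 + 0 = 66$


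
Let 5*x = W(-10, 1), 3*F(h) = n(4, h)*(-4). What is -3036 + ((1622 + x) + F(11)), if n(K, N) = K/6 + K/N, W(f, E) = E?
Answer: -700511/495 ≈ -1415.2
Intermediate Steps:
n(K, N) = K/6 + K/N (n(K, N) = K*(1/6) + K/N = K/6 + K/N)
F(h) = -8/9 - 16/(3*h) (F(h) = (((1/6)*4 + 4/h)*(-4))/3 = ((2/3 + 4/h)*(-4))/3 = (-8/3 - 16/h)/3 = -8/9 - 16/(3*h))
x = 1/5 (x = (1/5)*1 = 1/5 ≈ 0.20000)
-3036 + ((1622 + x) + F(11)) = -3036 + ((1622 + 1/5) + (8/9)*(-6 - 1*11)/11) = -3036 + (8111/5 + (8/9)*(1/11)*(-6 - 11)) = -3036 + (8111/5 + (8/9)*(1/11)*(-17)) = -3036 + (8111/5 - 136/99) = -3036 + 802309/495 = -700511/495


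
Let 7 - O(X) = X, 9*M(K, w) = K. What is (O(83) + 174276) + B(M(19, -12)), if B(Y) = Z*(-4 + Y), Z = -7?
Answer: 1567919/9 ≈ 1.7421e+5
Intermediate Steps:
M(K, w) = K/9
B(Y) = 28 - 7*Y (B(Y) = -7*(-4 + Y) = 28 - 7*Y)
O(X) = 7 - X
(O(83) + 174276) + B(M(19, -12)) = ((7 - 1*83) + 174276) + (28 - 7*19/9) = ((7 - 83) + 174276) + (28 - 7*19/9) = (-76 + 174276) + (28 - 133/9) = 174200 + 119/9 = 1567919/9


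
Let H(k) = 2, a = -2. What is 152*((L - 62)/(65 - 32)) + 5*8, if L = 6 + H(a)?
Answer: -2296/11 ≈ -208.73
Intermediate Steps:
L = 8 (L = 6 + 2 = 8)
152*((L - 62)/(65 - 32)) + 5*8 = 152*((8 - 62)/(65 - 32)) + 5*8 = 152*(-54/33) + 40 = 152*(-54*1/33) + 40 = 152*(-18/11) + 40 = -2736/11 + 40 = -2296/11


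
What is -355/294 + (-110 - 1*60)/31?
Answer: -60985/9114 ≈ -6.6914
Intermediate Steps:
-355/294 + (-110 - 1*60)/31 = -355*1/294 + (-110 - 60)*(1/31) = -355/294 - 170*1/31 = -355/294 - 170/31 = -60985/9114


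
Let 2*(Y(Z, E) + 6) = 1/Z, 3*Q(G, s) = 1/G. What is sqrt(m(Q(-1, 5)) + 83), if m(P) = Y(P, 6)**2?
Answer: sqrt(557)/2 ≈ 11.800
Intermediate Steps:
Q(G, s) = 1/(3*G)
Y(Z, E) = -6 + 1/(2*Z)
m(P) = (-6 + 1/(2*P))**2
sqrt(m(Q(-1, 5)) + 83) = sqrt((-1 + 12*((1/3)/(-1)))**2/(4*((1/3)/(-1))**2) + 83) = sqrt((-1 + 12*((1/3)*(-1)))**2/(4*((1/3)*(-1))**2) + 83) = sqrt((-1 + 12*(-1/3))**2/(4*(-1/3)**2) + 83) = sqrt((1/4)*9*(-1 - 4)**2 + 83) = sqrt((1/4)*9*(-5)**2 + 83) = sqrt((1/4)*9*25 + 83) = sqrt(225/4 + 83) = sqrt(557/4) = sqrt(557)/2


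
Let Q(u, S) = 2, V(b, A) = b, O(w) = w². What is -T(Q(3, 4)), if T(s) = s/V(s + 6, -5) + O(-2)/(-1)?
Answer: 15/4 ≈ 3.7500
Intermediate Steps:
T(s) = -4 + s/(6 + s) (T(s) = s/(s + 6) + (-2)²/(-1) = s/(6 + s) + 4*(-1) = s/(6 + s) - 4 = -4 + s/(6 + s))
-T(Q(3, 4)) = -3*(-8 - 1*2)/(6 + 2) = -3*(-8 - 2)/8 = -3*(-10)/8 = -1*(-15/4) = 15/4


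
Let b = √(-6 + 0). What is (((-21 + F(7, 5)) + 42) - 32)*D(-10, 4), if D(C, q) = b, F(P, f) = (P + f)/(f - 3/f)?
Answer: -91*I*√6/11 ≈ -20.264*I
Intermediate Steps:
F(P, f) = (P + f)/(f - 3/f)
b = I*√6 (b = √(-6) = I*√6 ≈ 2.4495*I)
D(C, q) = I*√6
(((-21 + F(7, 5)) + 42) - 32)*D(-10, 4) = (((-21 + 5*(7 + 5)/(-3 + 5²)) + 42) - 32)*(I*√6) = (((-21 + 5*12/(-3 + 25)) + 42) - 32)*(I*√6) = (((-21 + 5*12/22) + 42) - 32)*(I*√6) = (((-21 + 5*(1/22)*12) + 42) - 32)*(I*√6) = (((-21 + 30/11) + 42) - 32)*(I*√6) = ((-201/11 + 42) - 32)*(I*√6) = (261/11 - 32)*(I*√6) = -91*I*√6/11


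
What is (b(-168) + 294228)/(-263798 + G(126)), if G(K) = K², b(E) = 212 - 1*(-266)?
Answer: -147353/123961 ≈ -1.1887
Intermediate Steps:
b(E) = 478 (b(E) = 212 + 266 = 478)
(b(-168) + 294228)/(-263798 + G(126)) = (478 + 294228)/(-263798 + 126²) = 294706/(-263798 + 15876) = 294706/(-247922) = 294706*(-1/247922) = -147353/123961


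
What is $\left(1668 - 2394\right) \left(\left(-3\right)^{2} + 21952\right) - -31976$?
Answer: $-15911710$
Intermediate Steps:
$\left(1668 - 2394\right) \left(\left(-3\right)^{2} + 21952\right) - -31976 = - 726 \left(9 + 21952\right) + 31976 = \left(-726\right) 21961 + 31976 = -15943686 + 31976 = -15911710$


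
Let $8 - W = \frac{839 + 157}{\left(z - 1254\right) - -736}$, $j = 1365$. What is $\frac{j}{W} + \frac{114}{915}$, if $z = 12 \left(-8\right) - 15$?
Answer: $\frac{262097489}{1838540} \approx 142.56$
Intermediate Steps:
$z = -111$ ($z = -96 - 15 = -111$)
$W = \frac{6028}{629}$ ($W = 8 - \frac{839 + 157}{\left(-111 - 1254\right) - -736} = 8 - \frac{996}{-1365 + \left(-256 + 992\right)} = 8 - \frac{996}{-1365 + 736} = 8 - \frac{996}{-629} = 8 - 996 \left(- \frac{1}{629}\right) = 8 - - \frac{996}{629} = 8 + \frac{996}{629} = \frac{6028}{629} \approx 9.5835$)
$\frac{j}{W} + \frac{114}{915} = \frac{1365}{\frac{6028}{629}} + \frac{114}{915} = 1365 \cdot \frac{629}{6028} + 114 \cdot \frac{1}{915} = \frac{858585}{6028} + \frac{38}{305} = \frac{262097489}{1838540}$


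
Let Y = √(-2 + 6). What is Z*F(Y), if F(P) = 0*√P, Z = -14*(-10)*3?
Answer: 0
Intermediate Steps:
Y = 2 (Y = √4 = 2)
Z = 420 (Z = 140*3 = 420)
F(P) = 0
Z*F(Y) = 420*0 = 0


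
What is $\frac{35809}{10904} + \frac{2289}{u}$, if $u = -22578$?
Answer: $\frac{130589391}{41031752} \approx 3.1826$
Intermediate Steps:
$\frac{35809}{10904} + \frac{2289}{u} = \frac{35809}{10904} + \frac{2289}{-22578} = 35809 \cdot \frac{1}{10904} + 2289 \left(- \frac{1}{22578}\right) = \frac{35809}{10904} - \frac{763}{7526} = \frac{130589391}{41031752}$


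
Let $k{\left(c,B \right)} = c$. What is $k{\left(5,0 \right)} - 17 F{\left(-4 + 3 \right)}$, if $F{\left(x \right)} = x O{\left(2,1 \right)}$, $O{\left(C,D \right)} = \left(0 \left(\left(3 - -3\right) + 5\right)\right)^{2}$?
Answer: $5$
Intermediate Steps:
$O{\left(C,D \right)} = 0$ ($O{\left(C,D \right)} = \left(0 \left(\left(3 + 3\right) + 5\right)\right)^{2} = \left(0 \left(6 + 5\right)\right)^{2} = \left(0 \cdot 11\right)^{2} = 0^{2} = 0$)
$F{\left(x \right)} = 0$ ($F{\left(x \right)} = x 0 = 0$)
$k{\left(5,0 \right)} - 17 F{\left(-4 + 3 \right)} = 5 - 0 = 5 + 0 = 5$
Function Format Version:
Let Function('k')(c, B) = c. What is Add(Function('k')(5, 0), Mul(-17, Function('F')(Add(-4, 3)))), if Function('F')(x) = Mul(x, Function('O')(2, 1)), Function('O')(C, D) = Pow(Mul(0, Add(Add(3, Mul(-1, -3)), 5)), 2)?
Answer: 5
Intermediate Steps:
Function('O')(C, D) = 0 (Function('O')(C, D) = Pow(Mul(0, Add(Add(3, 3), 5)), 2) = Pow(Mul(0, Add(6, 5)), 2) = Pow(Mul(0, 11), 2) = Pow(0, 2) = 0)
Function('F')(x) = 0 (Function('F')(x) = Mul(x, 0) = 0)
Add(Function('k')(5, 0), Mul(-17, Function('F')(Add(-4, 3)))) = Add(5, Mul(-17, 0)) = Add(5, 0) = 5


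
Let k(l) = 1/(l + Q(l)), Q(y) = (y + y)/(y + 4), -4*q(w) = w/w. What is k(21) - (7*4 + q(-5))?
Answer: -62837/2268 ≈ -27.706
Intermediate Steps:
q(w) = -1/4 (q(w) = -w/(4*w) = -1/4*1 = -1/4)
Q(y) = 2*y/(4 + y) (Q(y) = (2*y)/(4 + y) = 2*y/(4 + y))
k(l) = 1/(l + 2*l/(4 + l))
k(21) - (7*4 + q(-5)) = (4 + 21)/(21*(6 + 21)) - (7*4 - 1/4) = (1/21)*25/27 - (28 - 1/4) = (1/21)*(1/27)*25 - 1*111/4 = 25/567 - 111/4 = -62837/2268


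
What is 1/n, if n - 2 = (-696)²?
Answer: 1/484418 ≈ 2.0643e-6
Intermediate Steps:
n = 484418 (n = 2 + (-696)² = 2 + 484416 = 484418)
1/n = 1/484418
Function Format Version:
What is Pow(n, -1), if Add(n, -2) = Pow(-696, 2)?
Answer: Rational(1, 484418) ≈ 2.0643e-6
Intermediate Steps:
n = 484418 (n = Add(2, Pow(-696, 2)) = Add(2, 484416) = 484418)
Pow(n, -1) = Pow(484418, -1) = Rational(1, 484418)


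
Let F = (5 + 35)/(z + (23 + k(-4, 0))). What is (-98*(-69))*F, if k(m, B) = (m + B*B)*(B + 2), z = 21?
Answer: 22540/3 ≈ 7513.3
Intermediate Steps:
k(m, B) = (2 + B)*(m + B²) (k(m, B) = (m + B²)*(2 + B) = (2 + B)*(m + B²))
F = 10/9 (F = (5 + 35)/(21 + (23 + (0³ + 2*(-4) + 2*0² + 0*(-4)))) = 40/(21 + (23 + (0 - 8 + 2*0 + 0))) = 40/(21 + (23 + (0 - 8 + 0 + 0))) = 40/(21 + (23 - 8)) = 40/(21 + 15) = 40/36 = 40*(1/36) = 10/9 ≈ 1.1111)
(-98*(-69))*F = -98*(-69)*(10/9) = 6762*(10/9) = 22540/3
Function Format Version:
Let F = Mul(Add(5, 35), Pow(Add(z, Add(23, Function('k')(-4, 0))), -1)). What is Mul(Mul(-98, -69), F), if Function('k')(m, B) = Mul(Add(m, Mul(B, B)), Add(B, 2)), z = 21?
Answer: Rational(22540, 3) ≈ 7513.3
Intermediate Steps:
Function('k')(m, B) = Mul(Add(2, B), Add(m, Pow(B, 2))) (Function('k')(m, B) = Mul(Add(m, Pow(B, 2)), Add(2, B)) = Mul(Add(2, B), Add(m, Pow(B, 2))))
F = Rational(10, 9) (F = Mul(Add(5, 35), Pow(Add(21, Add(23, Add(Pow(0, 3), Mul(2, -4), Mul(2, Pow(0, 2)), Mul(0, -4)))), -1)) = Mul(40, Pow(Add(21, Add(23, Add(0, -8, Mul(2, 0), 0))), -1)) = Mul(40, Pow(Add(21, Add(23, Add(0, -8, 0, 0))), -1)) = Mul(40, Pow(Add(21, Add(23, -8)), -1)) = Mul(40, Pow(Add(21, 15), -1)) = Mul(40, Pow(36, -1)) = Mul(40, Rational(1, 36)) = Rational(10, 9) ≈ 1.1111)
Mul(Mul(-98, -69), F) = Mul(Mul(-98, -69), Rational(10, 9)) = Mul(6762, Rational(10, 9)) = Rational(22540, 3)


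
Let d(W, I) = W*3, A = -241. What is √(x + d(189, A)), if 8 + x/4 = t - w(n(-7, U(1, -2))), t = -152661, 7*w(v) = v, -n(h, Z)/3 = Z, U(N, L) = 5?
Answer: I*√29894921/7 ≈ 781.09*I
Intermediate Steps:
n(h, Z) = -3*Z
w(v) = v/7
x = -4274672/7 (x = -32 + 4*(-152661 - (-3*5)/7) = -32 + 4*(-152661 - (-15)/7) = -32 + 4*(-152661 - 1*(-15/7)) = -32 + 4*(-152661 + 15/7) = -32 + 4*(-1068612/7) = -32 - 4274448/7 = -4274672/7 ≈ -6.1067e+5)
d(W, I) = 3*W
√(x + d(189, A)) = √(-4274672/7 + 3*189) = √(-4274672/7 + 567) = √(-4270703/7) = I*√29894921/7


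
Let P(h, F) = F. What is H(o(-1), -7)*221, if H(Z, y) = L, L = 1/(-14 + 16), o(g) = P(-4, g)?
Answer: 221/2 ≈ 110.50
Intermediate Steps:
o(g) = g
L = ½ (L = 1/2 = ½ ≈ 0.50000)
H(Z, y) = ½
H(o(-1), -7)*221 = (½)*221 = 221/2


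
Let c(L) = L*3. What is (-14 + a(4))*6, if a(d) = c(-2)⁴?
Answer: 7692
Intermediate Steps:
c(L) = 3*L
a(d) = 1296 (a(d) = (3*(-2))⁴ = (-6)⁴ = 1296)
(-14 + a(4))*6 = (-14 + 1296)*6 = 1282*6 = 7692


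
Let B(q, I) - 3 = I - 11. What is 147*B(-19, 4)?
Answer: -588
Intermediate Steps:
B(q, I) = -8 + I (B(q, I) = 3 + (I - 11) = 3 + (-11 + I) = -8 + I)
147*B(-19, 4) = 147*(-8 + 4) = 147*(-4) = -588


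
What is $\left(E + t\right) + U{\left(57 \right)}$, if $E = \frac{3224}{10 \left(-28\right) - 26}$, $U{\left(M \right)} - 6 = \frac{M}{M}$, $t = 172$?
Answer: $\frac{25775}{153} \approx 168.46$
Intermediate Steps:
$U{\left(M \right)} = 7$ ($U{\left(M \right)} = 6 + \frac{M}{M} = 6 + 1 = 7$)
$E = - \frac{1612}{153}$ ($E = \frac{3224}{-280 - 26} = \frac{3224}{-306} = 3224 \left(- \frac{1}{306}\right) = - \frac{1612}{153} \approx -10.536$)
$\left(E + t\right) + U{\left(57 \right)} = \left(- \frac{1612}{153} + 172\right) + 7 = \frac{24704}{153} + 7 = \frac{25775}{153}$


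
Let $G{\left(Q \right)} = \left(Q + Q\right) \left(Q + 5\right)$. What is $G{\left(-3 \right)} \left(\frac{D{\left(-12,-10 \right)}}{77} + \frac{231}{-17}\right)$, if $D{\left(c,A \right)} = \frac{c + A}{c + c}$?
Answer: $\frac{19387}{119} \approx 162.92$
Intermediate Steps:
$D{\left(c,A \right)} = \frac{A + c}{2 c}$
$G{\left(Q \right)} = 2 Q \left(5 + Q\right)$
$G{\left(-3 \right)} \left(\frac{D{\left(-12,-10 \right)}}{77} + \frac{231}{-17}\right) = 2 \left(-3\right) \left(5 - 3\right) \left(\frac{\frac{1}{2} \frac{1}{-12} \left(-10 - 12\right)}{77} + \frac{231}{-17}\right) = 2 \left(-3\right) 2 \left(\frac{1}{2} \left(- \frac{1}{12}\right) \left(-22\right) \frac{1}{77} + 231 \left(- \frac{1}{17}\right)\right) = - 12 \left(\frac{11}{12} \cdot \frac{1}{77} - \frac{231}{17}\right) = - 12 \left(\frac{1}{84} - \frac{231}{17}\right) = \left(-12\right) \left(- \frac{19387}{1428}\right) = \frac{19387}{119}$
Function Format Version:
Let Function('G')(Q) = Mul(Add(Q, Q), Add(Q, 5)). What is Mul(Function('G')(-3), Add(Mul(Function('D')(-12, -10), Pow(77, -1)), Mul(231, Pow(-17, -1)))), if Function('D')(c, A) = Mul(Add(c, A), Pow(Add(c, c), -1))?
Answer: Rational(19387, 119) ≈ 162.92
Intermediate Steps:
Function('D')(c, A) = Mul(Rational(1, 2), Pow(c, -1), Add(A, c)) (Function('D')(c, A) = Mul(Add(A, c), Pow(Mul(2, c), -1)) = Mul(Add(A, c), Mul(Rational(1, 2), Pow(c, -1))) = Mul(Rational(1, 2), Pow(c, -1), Add(A, c)))
Function('G')(Q) = Mul(2, Q, Add(5, Q)) (Function('G')(Q) = Mul(Mul(2, Q), Add(5, Q)) = Mul(2, Q, Add(5, Q)))
Mul(Function('G')(-3), Add(Mul(Function('D')(-12, -10), Pow(77, -1)), Mul(231, Pow(-17, -1)))) = Mul(Mul(2, -3, Add(5, -3)), Add(Mul(Mul(Rational(1, 2), Pow(-12, -1), Add(-10, -12)), Pow(77, -1)), Mul(231, Pow(-17, -1)))) = Mul(Mul(2, -3, 2), Add(Mul(Mul(Rational(1, 2), Rational(-1, 12), -22), Rational(1, 77)), Mul(231, Rational(-1, 17)))) = Mul(-12, Add(Mul(Rational(11, 12), Rational(1, 77)), Rational(-231, 17))) = Mul(-12, Add(Rational(1, 84), Rational(-231, 17))) = Mul(-12, Rational(-19387, 1428)) = Rational(19387, 119)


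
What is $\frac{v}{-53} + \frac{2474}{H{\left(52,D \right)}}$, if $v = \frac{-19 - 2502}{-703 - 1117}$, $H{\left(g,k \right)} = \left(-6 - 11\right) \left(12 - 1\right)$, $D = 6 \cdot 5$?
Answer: $- \frac{239113467}{18038020} \approx -13.256$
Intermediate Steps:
$D = 30$
$H{\left(g,k \right)} = -187$ ($H{\left(g,k \right)} = \left(-17\right) 11 = -187$)
$v = \frac{2521}{1820}$ ($v = - \frac{2521}{-1820} = \left(-2521\right) \left(- \frac{1}{1820}\right) = \frac{2521}{1820} \approx 1.3852$)
$\frac{v}{-53} + \frac{2474}{H{\left(52,D \right)}} = \frac{2521}{1820 \left(-53\right)} + \frac{2474}{-187} = \frac{2521}{1820} \left(- \frac{1}{53}\right) + 2474 \left(- \frac{1}{187}\right) = - \frac{2521}{96460} - \frac{2474}{187} = - \frac{239113467}{18038020}$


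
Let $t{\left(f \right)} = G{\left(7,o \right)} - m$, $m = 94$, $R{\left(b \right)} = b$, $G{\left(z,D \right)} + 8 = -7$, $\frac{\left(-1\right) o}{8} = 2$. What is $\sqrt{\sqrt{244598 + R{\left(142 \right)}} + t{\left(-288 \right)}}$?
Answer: $\sqrt{-109 + 2 \sqrt{61185}} \approx 19.64$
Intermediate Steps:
$o = -16$ ($o = \left(-8\right) 2 = -16$)
$G{\left(z,D \right)} = -15$ ($G{\left(z,D \right)} = -8 - 7 = -15$)
$t{\left(f \right)} = -109$ ($t{\left(f \right)} = -15 - 94 = -109$)
$\sqrt{\sqrt{244598 + R{\left(142 \right)}} + t{\left(-288 \right)}} = \sqrt{\sqrt{244598 + 142} - 109} = \sqrt{\sqrt{244740} - 109} = \sqrt{2 \sqrt{61185} - 109} = \sqrt{-109 + 2 \sqrt{61185}}$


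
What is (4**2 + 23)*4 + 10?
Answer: 166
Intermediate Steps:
(4**2 + 23)*4 + 10 = (16 + 23)*4 + 10 = 39*4 + 10 = 156 + 10 = 166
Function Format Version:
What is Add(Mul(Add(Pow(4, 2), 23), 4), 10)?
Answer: 166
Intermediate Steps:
Add(Mul(Add(Pow(4, 2), 23), 4), 10) = Add(Mul(Add(16, 23), 4), 10) = Add(Mul(39, 4), 10) = Add(156, 10) = 166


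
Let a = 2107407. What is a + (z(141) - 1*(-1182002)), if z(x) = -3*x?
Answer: 3288986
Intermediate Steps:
a + (z(141) - 1*(-1182002)) = 2107407 + (-3*141 - 1*(-1182002)) = 2107407 + (-423 + 1182002) = 2107407 + 1181579 = 3288986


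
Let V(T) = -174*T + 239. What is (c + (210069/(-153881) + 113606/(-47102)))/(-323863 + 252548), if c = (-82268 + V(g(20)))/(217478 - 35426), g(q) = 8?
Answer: 4776569232235/80429399691909268 ≈ 5.9388e-5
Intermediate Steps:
V(T) = 239 - 174*T
c = -713/1556 (c = (-82268 + (239 - 174*8))/(217478 - 35426) = (-82268 + (239 - 1392))/182052 = (-82268 - 1153)*(1/182052) = -83421*1/182052 = -713/1556 ≈ -0.45823)
(c + (210069/(-153881) + 113606/(-47102)))/(-323863 + 252548) = (-713/1556 + (210069/(-153881) + 113606/(-47102)))/(-323863 + 252548) = (-713/1556 + (210069*(-1/153881) + 113606*(-1/47102)))/(-71315) = (-713/1556 + (-210069/153881 - 56803/23551))*(-1/71315) = (-713/1556 - 13688237462/3624051431)*(-1/71315) = -23882846161175/5639024026636*(-1/71315) = 4776569232235/80429399691909268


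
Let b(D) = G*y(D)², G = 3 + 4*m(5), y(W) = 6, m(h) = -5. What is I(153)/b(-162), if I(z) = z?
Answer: -¼ ≈ -0.25000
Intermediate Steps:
G = -17 (G = 3 + 4*(-5) = 3 - 20 = -17)
b(D) = -612 (b(D) = -17*6² = -17*36 = -612)
I(153)/b(-162) = 153/(-612) = 153*(-1/612) = -¼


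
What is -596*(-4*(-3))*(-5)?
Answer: 35760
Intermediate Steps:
-596*(-4*(-3))*(-5) = -7152*(-5) = -596*(-60) = 35760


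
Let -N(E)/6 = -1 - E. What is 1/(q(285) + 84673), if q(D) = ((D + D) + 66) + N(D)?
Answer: 1/87025 ≈ 1.1491e-5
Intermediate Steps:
N(E) = 6 + 6*E (N(E) = -6*(-1 - E) = 6 + 6*E)
q(D) = 72 + 8*D (q(D) = ((D + D) + 66) + (6 + 6*D) = (2*D + 66) + (6 + 6*D) = (66 + 2*D) + (6 + 6*D) = 72 + 8*D)
1/(q(285) + 84673) = 1/((72 + 8*285) + 84673) = 1/((72 + 2280) + 84673) = 1/(2352 + 84673) = 1/87025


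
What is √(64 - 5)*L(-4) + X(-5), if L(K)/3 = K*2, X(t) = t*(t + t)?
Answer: 50 - 24*√59 ≈ -134.35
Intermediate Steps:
X(t) = 2*t² (X(t) = t*(2*t) = 2*t²)
L(K) = 6*K (L(K) = 3*(K*2) = 3*(2*K) = 6*K)
√(64 - 5)*L(-4) + X(-5) = √(64 - 5)*(6*(-4)) + 2*(-5)² = √59*(-24) + 2*25 = -24*√59 + 50 = 50 - 24*√59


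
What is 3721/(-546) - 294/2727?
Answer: -1145299/165438 ≈ -6.9228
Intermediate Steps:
3721/(-546) - 294/2727 = 3721*(-1/546) - 294*1/2727 = -3721/546 - 98/909 = -1145299/165438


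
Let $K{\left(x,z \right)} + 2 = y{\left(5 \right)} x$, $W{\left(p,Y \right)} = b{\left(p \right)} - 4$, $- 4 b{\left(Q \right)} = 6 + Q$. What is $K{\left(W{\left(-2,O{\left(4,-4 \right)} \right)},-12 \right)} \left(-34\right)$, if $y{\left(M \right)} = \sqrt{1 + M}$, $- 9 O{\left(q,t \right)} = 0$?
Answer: $68 + 170 \sqrt{6} \approx 484.41$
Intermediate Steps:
$O{\left(q,t \right)} = 0$ ($O{\left(q,t \right)} = \left(- \frac{1}{9}\right) 0 = 0$)
$b{\left(Q \right)} = - \frac{3}{2} - \frac{Q}{4}$ ($b{\left(Q \right)} = - \frac{6 + Q}{4} = - \frac{3}{2} - \frac{Q}{4}$)
$W{\left(p,Y \right)} = - \frac{11}{2} - \frac{p}{4}$ ($W{\left(p,Y \right)} = \left(- \frac{3}{2} - \frac{p}{4}\right) - 4 = - \frac{11}{2} - \frac{p}{4}$)
$K{\left(x,z \right)} = -2 + x \sqrt{6}$ ($K{\left(x,z \right)} = -2 + \sqrt{1 + 5} x = -2 + \sqrt{6} x = -2 + x \sqrt{6}$)
$K{\left(W{\left(-2,O{\left(4,-4 \right)} \right)},-12 \right)} \left(-34\right) = \left(-2 + \left(- \frac{11}{2} - - \frac{1}{2}\right) \sqrt{6}\right) \left(-34\right) = \left(-2 + \left(- \frac{11}{2} + \frac{1}{2}\right) \sqrt{6}\right) \left(-34\right) = \left(-2 - 5 \sqrt{6}\right) \left(-34\right) = 68 + 170 \sqrt{6}$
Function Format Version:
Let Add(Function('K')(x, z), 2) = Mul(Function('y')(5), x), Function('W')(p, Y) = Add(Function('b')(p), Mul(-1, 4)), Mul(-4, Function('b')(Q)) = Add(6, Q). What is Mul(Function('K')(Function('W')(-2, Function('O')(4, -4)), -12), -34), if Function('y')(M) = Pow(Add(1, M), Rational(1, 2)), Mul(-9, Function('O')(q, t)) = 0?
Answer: Add(68, Mul(170, Pow(6, Rational(1, 2)))) ≈ 484.41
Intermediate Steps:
Function('O')(q, t) = 0 (Function('O')(q, t) = Mul(Rational(-1, 9), 0) = 0)
Function('b')(Q) = Add(Rational(-3, 2), Mul(Rational(-1, 4), Q)) (Function('b')(Q) = Mul(Rational(-1, 4), Add(6, Q)) = Add(Rational(-3, 2), Mul(Rational(-1, 4), Q)))
Function('W')(p, Y) = Add(Rational(-11, 2), Mul(Rational(-1, 4), p)) (Function('W')(p, Y) = Add(Add(Rational(-3, 2), Mul(Rational(-1, 4), p)), Mul(-1, 4)) = Add(Add(Rational(-3, 2), Mul(Rational(-1, 4), p)), -4) = Add(Rational(-11, 2), Mul(Rational(-1, 4), p)))
Function('K')(x, z) = Add(-2, Mul(x, Pow(6, Rational(1, 2)))) (Function('K')(x, z) = Add(-2, Mul(Pow(Add(1, 5), Rational(1, 2)), x)) = Add(-2, Mul(Pow(6, Rational(1, 2)), x)) = Add(-2, Mul(x, Pow(6, Rational(1, 2)))))
Mul(Function('K')(Function('W')(-2, Function('O')(4, -4)), -12), -34) = Mul(Add(-2, Mul(Add(Rational(-11, 2), Mul(Rational(-1, 4), -2)), Pow(6, Rational(1, 2)))), -34) = Mul(Add(-2, Mul(Add(Rational(-11, 2), Rational(1, 2)), Pow(6, Rational(1, 2)))), -34) = Mul(Add(-2, Mul(-5, Pow(6, Rational(1, 2)))), -34) = Add(68, Mul(170, Pow(6, Rational(1, 2))))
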